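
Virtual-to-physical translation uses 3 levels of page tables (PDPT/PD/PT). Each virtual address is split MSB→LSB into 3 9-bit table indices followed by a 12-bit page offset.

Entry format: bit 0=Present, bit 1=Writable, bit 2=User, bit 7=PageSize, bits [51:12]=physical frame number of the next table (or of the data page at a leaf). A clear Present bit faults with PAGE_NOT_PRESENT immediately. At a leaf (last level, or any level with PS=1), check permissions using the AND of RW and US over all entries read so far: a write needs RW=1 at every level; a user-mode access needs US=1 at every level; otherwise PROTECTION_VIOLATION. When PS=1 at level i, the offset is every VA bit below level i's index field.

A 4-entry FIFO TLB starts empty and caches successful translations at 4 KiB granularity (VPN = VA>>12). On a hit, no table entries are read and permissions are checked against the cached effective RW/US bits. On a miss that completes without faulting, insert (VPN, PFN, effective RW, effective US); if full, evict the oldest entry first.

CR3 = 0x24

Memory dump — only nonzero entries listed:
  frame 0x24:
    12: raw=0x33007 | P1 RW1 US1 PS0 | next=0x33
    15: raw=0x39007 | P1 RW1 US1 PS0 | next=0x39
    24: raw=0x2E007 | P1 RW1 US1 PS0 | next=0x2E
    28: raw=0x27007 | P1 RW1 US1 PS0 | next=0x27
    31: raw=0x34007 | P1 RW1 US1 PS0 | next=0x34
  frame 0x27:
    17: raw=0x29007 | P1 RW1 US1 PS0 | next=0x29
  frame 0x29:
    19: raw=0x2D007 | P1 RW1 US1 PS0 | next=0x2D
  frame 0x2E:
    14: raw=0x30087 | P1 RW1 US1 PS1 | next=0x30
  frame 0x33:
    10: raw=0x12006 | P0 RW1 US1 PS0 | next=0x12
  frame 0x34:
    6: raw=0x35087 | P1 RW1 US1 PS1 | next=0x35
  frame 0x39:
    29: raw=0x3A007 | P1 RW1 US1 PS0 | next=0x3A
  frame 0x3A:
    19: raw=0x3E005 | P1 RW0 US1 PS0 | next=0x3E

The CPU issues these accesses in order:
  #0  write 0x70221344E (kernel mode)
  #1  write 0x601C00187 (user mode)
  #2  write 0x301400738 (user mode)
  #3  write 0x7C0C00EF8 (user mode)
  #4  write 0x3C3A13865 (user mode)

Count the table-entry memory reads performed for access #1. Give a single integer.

Walk each access:
#0 VA=0x70221344E (w,kernel):
  L0: frame=0x24 idx=28 entry=0x27007 [P=1 RW=1 US=1 PS=0]
  L1: frame=0x27 idx=17 entry=0x29007 [P=1 RW=1 US=1 PS=0]
  L2: frame=0x29 idx=19 entry=0x2D007 [P=1 RW=1 US=1 PS=0]
  ✓ 0x2D44E  — 3 lookups
#1 VA=0x601C00187 (w,user):
  L0: frame=0x24 idx=24 entry=0x2E007 [P=1 RW=1 US=1 PS=0]
  L1: frame=0x2E idx=14 entry=0x30087 [P=1 RW=1 US=1 PS=1]
  ✓ 0x30187 (huge @L1)  — 2 lookups
#2 VA=0x301400738 (w,user):
  L0: frame=0x24 idx=12 entry=0x33007 [P=1 RW=1 US=1 PS=0]
  L1: frame=0x33 idx=10 entry=0x12006 [P=0 RW=1 US=1 PS=0]
  → PAGE_NOT_PRESENT  (2 entries read)
#3 VA=0x7C0C00EF8 (w,user):
  L0: frame=0x24 idx=31 entry=0x34007 [P=1 RW=1 US=1 PS=0]
  L1: frame=0x34 idx=6 entry=0x35087 [P=1 RW=1 US=1 PS=1]
  ✓ 0x35EF8 (huge @L1)  — 2 lookups
#4 VA=0x3C3A13865 (w,user):
  L0: frame=0x24 idx=15 entry=0x39007 [P=1 RW=1 US=1 PS=0]
  L1: frame=0x39 idx=29 entry=0x3A007 [P=1 RW=1 US=1 PS=0]
  L2: frame=0x3A idx=19 entry=0x3E005 [P=1 RW=0 US=1 PS=0]
  → PROTECTION_VIOLATION  (3 entries read)

Entries read for #1: 2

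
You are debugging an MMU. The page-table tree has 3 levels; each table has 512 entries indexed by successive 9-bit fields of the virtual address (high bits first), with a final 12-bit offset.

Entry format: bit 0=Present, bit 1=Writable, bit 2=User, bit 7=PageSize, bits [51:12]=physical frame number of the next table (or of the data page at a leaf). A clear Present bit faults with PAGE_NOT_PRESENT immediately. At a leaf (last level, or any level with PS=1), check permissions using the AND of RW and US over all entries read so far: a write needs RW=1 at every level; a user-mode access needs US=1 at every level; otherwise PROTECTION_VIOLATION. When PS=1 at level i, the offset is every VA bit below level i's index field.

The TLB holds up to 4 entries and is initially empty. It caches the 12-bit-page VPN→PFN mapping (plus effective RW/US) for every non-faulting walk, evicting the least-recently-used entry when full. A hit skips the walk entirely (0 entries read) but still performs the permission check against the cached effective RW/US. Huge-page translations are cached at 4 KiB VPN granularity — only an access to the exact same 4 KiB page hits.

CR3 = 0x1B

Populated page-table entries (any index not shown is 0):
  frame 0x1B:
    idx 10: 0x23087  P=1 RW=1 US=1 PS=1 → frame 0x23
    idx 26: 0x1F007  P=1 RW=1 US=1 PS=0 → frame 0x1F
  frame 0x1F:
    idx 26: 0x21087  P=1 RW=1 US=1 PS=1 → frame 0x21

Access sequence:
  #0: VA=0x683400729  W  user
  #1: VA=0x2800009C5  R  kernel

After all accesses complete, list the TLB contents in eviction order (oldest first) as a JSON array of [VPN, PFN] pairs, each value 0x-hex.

Per-access translation:
#0 VA=0x683400729 (w,user):
  L0: frame=0x1B idx=26 entry=0x1F007 [P=1 RW=1 US=1 PS=0]
  L1: frame=0x1F idx=26 entry=0x21087 [P=1 RW=1 US=1 PS=1]
  → PA=0x21729 (huge @L1)  (2 entries read)
#1 VA=0x2800009C5 (r,kernel):
  L0: frame=0x1B idx=10 entry=0x23087 [P=1 RW=1 US=1 PS=1]
  → PA=0x239C5 (huge @L0)  (1 entries read)

TLB: [["0x683400", "0x21"], ["0x280000", "0x23"]]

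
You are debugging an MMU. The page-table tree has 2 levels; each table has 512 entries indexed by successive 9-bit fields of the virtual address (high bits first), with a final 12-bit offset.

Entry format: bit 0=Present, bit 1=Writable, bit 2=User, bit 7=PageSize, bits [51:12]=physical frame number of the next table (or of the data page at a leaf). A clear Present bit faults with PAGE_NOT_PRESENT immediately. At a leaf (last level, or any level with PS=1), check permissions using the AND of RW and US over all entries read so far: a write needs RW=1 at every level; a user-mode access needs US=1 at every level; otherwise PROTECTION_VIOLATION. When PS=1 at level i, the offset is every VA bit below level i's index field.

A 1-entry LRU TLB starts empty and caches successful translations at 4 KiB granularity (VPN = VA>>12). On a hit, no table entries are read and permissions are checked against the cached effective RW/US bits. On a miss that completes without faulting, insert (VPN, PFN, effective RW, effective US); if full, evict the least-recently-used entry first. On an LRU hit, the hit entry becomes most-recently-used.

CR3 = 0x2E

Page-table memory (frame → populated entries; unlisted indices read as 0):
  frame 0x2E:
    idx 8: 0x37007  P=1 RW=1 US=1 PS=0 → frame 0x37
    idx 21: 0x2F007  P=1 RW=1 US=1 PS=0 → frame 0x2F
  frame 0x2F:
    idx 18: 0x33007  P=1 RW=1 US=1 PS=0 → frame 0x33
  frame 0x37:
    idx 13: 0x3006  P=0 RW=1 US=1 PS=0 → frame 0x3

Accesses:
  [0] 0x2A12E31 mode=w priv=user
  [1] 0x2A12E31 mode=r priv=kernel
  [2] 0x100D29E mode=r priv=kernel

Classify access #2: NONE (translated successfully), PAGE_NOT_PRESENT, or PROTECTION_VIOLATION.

Walk each access:
#0 VA=0x2A12E31 (w,user):
  lvl0: tbl 0x2E, slot 21 ⇒ 0x2F007 (P1/RW1/US1/PS0)
  lvl1: tbl 0x2F, slot 18 ⇒ 0x33007 (P1/RW1/US1/PS0)
  → PA=0x33E31  (2 entries read)
#1 VA=0x2A12E31 (r,kernel):
  TLB hit vpn=0x2A12 → PA=0x33E31
#2 VA=0x100D29E (r,kernel):
  lvl0: tbl 0x2E, slot 8 ⇒ 0x37007 (P1/RW1/US1/PS0)
  lvl1: tbl 0x37, slot 13 ⇒ 0x3006 (P0/RW1/US1/PS0)
  → PAGE_NOT_PRESENT  (2 entries read)

Access #2 fault: PAGE_NOT_PRESENT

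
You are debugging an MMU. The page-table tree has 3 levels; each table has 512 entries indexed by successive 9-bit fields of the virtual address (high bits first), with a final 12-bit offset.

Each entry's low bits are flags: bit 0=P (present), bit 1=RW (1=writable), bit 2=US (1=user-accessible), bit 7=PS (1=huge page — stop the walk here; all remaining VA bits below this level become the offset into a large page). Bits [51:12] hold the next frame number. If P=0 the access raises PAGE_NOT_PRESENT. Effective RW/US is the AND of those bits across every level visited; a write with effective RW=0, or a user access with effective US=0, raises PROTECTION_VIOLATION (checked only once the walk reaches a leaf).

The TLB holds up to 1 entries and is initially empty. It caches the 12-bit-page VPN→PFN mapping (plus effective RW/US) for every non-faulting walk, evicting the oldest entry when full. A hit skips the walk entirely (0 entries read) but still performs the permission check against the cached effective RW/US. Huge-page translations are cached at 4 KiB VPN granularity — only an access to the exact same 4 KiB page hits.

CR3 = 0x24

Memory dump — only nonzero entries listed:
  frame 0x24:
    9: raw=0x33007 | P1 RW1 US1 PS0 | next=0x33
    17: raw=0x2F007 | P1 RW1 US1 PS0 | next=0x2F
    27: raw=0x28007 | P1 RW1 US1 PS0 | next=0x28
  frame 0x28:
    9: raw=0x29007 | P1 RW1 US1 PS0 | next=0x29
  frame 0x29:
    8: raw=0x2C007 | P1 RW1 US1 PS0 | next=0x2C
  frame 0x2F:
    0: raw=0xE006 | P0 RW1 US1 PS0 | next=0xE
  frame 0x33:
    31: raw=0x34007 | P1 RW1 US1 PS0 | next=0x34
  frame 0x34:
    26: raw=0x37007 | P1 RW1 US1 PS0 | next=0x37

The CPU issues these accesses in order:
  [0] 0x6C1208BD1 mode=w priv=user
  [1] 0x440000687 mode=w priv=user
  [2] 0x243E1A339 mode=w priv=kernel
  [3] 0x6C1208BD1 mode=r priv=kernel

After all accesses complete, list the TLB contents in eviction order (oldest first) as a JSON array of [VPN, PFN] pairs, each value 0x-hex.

Trace:
#0 VA=0x6C1208BD1 (w,user):
  L0 @0x24[27] → 0x28007  P=1,RW=1,US=1,PS=0
  L1 @0x28[9] → 0x29007  P=1,RW=1,US=1,PS=0
  L2 @0x29[8] → 0x2C007  P=1,RW=1,US=1,PS=0
  ✓ 0x2CBD1  — 3 lookups
#1 VA=0x440000687 (w,user):
  L0 @0x24[17] → 0x2F007  P=1,RW=1,US=1,PS=0
  L1 @0x2F[0] → 0xE006  P=0,RW=1,US=1,PS=0
  → PAGE_NOT_PRESENT  (2 entries read)
#2 VA=0x243E1A339 (w,kernel):
  L0 @0x24[9] → 0x33007  P=1,RW=1,US=1,PS=0
  L1 @0x33[31] → 0x34007  P=1,RW=1,US=1,PS=0
  L2 @0x34[26] → 0x37007  P=1,RW=1,US=1,PS=0
  ✓ 0x37339  — 3 lookups
#3 VA=0x6C1208BD1 (r,kernel):
  L0 @0x24[27] → 0x28007  P=1,RW=1,US=1,PS=0
  L1 @0x28[9] → 0x29007  P=1,RW=1,US=1,PS=0
  L2 @0x29[8] → 0x2C007  P=1,RW=1,US=1,PS=0
  ✓ 0x2CBD1  — 3 lookups

TLB: [["0x6C1208", "0x2C"]]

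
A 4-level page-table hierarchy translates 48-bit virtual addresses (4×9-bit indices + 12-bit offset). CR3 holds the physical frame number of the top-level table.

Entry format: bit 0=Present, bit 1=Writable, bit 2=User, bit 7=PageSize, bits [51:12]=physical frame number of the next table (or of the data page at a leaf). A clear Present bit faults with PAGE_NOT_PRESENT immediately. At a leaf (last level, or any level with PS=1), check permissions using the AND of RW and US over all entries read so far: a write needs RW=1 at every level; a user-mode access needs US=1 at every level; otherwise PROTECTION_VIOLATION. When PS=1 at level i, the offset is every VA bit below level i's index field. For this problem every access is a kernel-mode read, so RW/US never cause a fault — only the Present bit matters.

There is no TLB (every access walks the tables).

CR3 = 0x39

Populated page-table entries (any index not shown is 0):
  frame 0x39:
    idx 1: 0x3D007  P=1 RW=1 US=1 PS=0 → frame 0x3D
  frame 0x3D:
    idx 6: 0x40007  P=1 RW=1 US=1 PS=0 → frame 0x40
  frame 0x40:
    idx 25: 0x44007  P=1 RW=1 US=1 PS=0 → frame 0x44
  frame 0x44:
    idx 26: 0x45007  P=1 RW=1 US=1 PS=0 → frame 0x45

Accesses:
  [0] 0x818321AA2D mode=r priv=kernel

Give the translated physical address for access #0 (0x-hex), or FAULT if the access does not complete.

Walk each access:
#0 VA=0x818321AA2D (r,kernel):
  lvl0: tbl 0x39, slot 1 ⇒ 0x3D007 (P1/RW1/US1/PS0)
  lvl1: tbl 0x3D, slot 6 ⇒ 0x40007 (P1/RW1/US1/PS0)
  lvl2: tbl 0x40, slot 25 ⇒ 0x44007 (P1/RW1/US1/PS0)
  lvl3: tbl 0x44, slot 26 ⇒ 0x45007 (P1/RW1/US1/PS0)
  → PA=0x45A2D  (4 entries read)

Access #0 PA: 0x45A2D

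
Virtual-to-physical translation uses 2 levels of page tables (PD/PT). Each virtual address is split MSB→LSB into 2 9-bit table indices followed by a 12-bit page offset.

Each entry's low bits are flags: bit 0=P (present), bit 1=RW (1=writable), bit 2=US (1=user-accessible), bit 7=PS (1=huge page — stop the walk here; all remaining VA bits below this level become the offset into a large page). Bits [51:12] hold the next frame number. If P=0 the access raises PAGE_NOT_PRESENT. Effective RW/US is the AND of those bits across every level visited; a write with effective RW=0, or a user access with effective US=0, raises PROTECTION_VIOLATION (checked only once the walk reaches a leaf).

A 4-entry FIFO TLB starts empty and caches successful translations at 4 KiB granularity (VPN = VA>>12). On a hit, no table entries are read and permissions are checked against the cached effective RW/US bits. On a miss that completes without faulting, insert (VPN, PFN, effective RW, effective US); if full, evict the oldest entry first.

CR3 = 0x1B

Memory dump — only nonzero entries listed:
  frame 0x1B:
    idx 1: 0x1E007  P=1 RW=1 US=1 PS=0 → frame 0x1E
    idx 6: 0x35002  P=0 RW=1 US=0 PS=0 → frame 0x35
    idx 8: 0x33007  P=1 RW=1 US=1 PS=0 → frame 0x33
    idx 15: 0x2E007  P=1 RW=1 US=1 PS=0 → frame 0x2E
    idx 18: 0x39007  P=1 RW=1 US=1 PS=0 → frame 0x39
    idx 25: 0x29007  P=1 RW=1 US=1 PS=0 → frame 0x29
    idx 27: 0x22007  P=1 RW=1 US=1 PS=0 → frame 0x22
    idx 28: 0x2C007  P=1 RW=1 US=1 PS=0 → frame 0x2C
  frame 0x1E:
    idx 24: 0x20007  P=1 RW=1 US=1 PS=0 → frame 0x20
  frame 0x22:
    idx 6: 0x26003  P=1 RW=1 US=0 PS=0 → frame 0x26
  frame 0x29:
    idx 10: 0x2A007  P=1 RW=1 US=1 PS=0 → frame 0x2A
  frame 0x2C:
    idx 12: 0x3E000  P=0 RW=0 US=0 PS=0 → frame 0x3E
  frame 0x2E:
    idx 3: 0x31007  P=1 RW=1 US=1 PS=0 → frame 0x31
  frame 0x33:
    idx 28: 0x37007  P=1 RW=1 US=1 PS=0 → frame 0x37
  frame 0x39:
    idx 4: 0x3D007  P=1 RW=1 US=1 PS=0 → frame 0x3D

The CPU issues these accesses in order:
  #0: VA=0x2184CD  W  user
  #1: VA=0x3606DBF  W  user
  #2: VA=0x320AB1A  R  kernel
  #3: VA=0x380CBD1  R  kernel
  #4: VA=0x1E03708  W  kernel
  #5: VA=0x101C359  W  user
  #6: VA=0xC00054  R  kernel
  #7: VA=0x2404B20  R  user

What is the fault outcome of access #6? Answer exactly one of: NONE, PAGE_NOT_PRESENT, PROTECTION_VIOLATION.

Walk each access:
#0 VA=0x2184CD (w,user):
  [0] read 0x1B idx=1: raw=0x1E007 flags P=1 W=1 U=1 S=0
  [1] read 0x1E idx=24: raw=0x20007 flags P=1 W=1 U=1 S=0
  → PA=0x204CD  (2 entries read)
#1 VA=0x3606DBF (w,user):
  [0] read 0x1B idx=27: raw=0x22007 flags P=1 W=1 U=1 S=0
  [1] read 0x22 idx=6: raw=0x26003 flags P=1 W=1 U=0 S=0
  → PROTECTION_VIOLATION  (2 entries read)
#2 VA=0x320AB1A (r,kernel):
  [0] read 0x1B idx=25: raw=0x29007 flags P=1 W=1 U=1 S=0
  [1] read 0x29 idx=10: raw=0x2A007 flags P=1 W=1 U=1 S=0
  → PA=0x2AB1A  (2 entries read)
#3 VA=0x380CBD1 (r,kernel):
  [0] read 0x1B idx=28: raw=0x2C007 flags P=1 W=1 U=1 S=0
  [1] read 0x2C idx=12: raw=0x3E000 flags P=0 W=0 U=0 S=0
  → PAGE_NOT_PRESENT  (2 entries read)
#4 VA=0x1E03708 (w,kernel):
  [0] read 0x1B idx=15: raw=0x2E007 flags P=1 W=1 U=1 S=0
  [1] read 0x2E idx=3: raw=0x31007 flags P=1 W=1 U=1 S=0
  → PA=0x31708  (2 entries read)
#5 VA=0x101C359 (w,user):
  [0] read 0x1B idx=8: raw=0x33007 flags P=1 W=1 U=1 S=0
  [1] read 0x33 idx=28: raw=0x37007 flags P=1 W=1 U=1 S=0
  → PA=0x37359  (2 entries read)
#6 VA=0xC00054 (r,kernel):
  [0] read 0x1B idx=6: raw=0x35002 flags P=0 W=1 U=0 S=0
  → PAGE_NOT_PRESENT  (1 entries read)
#7 VA=0x2404B20 (r,user):
  [0] read 0x1B idx=18: raw=0x39007 flags P=1 W=1 U=1 S=0
  [1] read 0x39 idx=4: raw=0x3D007 flags P=1 W=1 U=1 S=0
  → PA=0x3DB20  (2 entries read)

Access #6 fault: PAGE_NOT_PRESENT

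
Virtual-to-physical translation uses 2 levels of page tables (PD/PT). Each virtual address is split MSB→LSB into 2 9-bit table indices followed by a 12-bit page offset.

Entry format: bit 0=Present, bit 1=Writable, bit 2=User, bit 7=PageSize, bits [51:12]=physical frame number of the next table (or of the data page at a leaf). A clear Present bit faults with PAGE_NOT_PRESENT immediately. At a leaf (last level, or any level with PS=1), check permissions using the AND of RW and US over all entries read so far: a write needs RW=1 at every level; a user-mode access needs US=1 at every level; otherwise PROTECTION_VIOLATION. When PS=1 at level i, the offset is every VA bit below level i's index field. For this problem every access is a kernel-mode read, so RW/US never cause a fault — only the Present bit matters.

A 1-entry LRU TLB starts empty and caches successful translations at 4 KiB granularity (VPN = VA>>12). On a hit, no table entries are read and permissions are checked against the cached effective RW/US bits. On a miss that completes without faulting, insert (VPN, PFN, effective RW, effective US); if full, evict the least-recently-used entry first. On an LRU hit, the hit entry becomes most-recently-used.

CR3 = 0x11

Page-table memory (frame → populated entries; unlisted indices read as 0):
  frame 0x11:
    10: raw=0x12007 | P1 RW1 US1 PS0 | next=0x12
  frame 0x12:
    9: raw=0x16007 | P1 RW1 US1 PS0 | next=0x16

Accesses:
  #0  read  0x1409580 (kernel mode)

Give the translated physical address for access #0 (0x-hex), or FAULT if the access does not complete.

Trace:
#0 VA=0x1409580 (r,kernel):
  L0: frame=0x11 idx=10 entry=0x12007 [P=1 RW=1 US=1 PS=0]
  L1: frame=0x12 idx=9 entry=0x16007 [P=1 RW=1 US=1 PS=0]
  ✓ 0x16580  — 2 lookups

Access #0 PA: 0x16580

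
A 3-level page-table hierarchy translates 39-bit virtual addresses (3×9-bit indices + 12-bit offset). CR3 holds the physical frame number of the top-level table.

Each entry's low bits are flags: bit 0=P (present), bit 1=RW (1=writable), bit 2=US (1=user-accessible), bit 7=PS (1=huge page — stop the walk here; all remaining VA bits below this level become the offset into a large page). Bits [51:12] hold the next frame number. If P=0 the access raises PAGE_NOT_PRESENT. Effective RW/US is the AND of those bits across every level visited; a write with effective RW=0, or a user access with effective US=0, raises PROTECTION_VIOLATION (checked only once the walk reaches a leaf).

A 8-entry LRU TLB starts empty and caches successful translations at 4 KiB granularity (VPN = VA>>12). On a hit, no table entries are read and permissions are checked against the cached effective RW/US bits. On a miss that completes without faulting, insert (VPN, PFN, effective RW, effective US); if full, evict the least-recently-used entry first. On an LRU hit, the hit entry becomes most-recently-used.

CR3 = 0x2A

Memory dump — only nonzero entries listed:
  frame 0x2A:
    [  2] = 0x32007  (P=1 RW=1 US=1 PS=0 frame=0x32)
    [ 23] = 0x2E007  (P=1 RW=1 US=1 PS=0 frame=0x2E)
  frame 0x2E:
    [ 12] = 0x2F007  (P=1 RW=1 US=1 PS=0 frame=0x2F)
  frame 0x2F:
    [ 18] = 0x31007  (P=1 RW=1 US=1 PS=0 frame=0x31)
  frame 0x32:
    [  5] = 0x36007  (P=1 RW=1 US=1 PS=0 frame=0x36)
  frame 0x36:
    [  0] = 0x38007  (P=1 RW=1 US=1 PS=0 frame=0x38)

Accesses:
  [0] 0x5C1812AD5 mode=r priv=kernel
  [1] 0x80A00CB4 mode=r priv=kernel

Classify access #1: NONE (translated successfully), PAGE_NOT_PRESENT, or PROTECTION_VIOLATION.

Per-access translation:
#0 VA=0x5C1812AD5 (r,kernel):
  L0: frame=0x2A idx=23 entry=0x2E007 [P=1 RW=1 US=1 PS=0]
  L1: frame=0x2E idx=12 entry=0x2F007 [P=1 RW=1 US=1 PS=0]
  L2: frame=0x2F idx=18 entry=0x31007 [P=1 RW=1 US=1 PS=0]
  → PA=0x31AD5  (3 entries read)
#1 VA=0x80A00CB4 (r,kernel):
  L0: frame=0x2A idx=2 entry=0x32007 [P=1 RW=1 US=1 PS=0]
  L1: frame=0x32 idx=5 entry=0x36007 [P=1 RW=1 US=1 PS=0]
  L2: frame=0x36 idx=0 entry=0x38007 [P=1 RW=1 US=1 PS=0]
  → PA=0x38CB4  (3 entries read)

Access #1 fault: NONE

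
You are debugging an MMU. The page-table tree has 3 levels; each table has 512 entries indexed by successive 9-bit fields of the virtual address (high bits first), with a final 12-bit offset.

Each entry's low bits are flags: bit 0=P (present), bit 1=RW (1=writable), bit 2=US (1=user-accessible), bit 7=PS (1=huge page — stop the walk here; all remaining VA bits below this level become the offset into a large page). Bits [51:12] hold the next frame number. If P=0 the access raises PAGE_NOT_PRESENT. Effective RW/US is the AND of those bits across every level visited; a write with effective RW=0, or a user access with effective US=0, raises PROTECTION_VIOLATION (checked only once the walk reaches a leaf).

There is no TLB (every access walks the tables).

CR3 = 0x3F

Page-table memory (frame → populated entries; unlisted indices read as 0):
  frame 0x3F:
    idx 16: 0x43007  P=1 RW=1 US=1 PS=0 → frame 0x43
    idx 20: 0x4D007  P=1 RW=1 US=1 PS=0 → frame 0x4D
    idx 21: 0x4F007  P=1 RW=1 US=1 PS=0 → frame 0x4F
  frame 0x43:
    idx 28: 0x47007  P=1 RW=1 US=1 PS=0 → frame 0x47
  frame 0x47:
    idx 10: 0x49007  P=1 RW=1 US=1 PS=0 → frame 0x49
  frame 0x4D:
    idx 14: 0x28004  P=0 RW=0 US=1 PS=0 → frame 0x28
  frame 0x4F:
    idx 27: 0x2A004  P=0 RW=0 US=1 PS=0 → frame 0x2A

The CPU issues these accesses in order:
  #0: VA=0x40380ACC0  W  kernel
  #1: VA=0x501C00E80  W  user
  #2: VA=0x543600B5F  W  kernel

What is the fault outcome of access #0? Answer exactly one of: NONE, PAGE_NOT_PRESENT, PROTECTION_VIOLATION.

Trace:
#0 VA=0x40380ACC0 (w,kernel):
  L0 @0x3F[16] → 0x43007  P=1,RW=1,US=1,PS=0
  L1 @0x43[28] → 0x47007  P=1,RW=1,US=1,PS=0
  L2 @0x47[10] → 0x49007  P=1,RW=1,US=1,PS=0
  ✓ 0x49CC0  — 3 lookups
#1 VA=0x501C00E80 (w,user):
  L0 @0x3F[20] → 0x4D007  P=1,RW=1,US=1,PS=0
  L1 @0x4D[14] → 0x28004  P=0,RW=0,US=1,PS=0
  → PAGE_NOT_PRESENT  (2 entries read)
#2 VA=0x543600B5F (w,kernel):
  L0 @0x3F[21] → 0x4F007  P=1,RW=1,US=1,PS=0
  L1 @0x4F[27] → 0x2A004  P=0,RW=0,US=1,PS=0
  → PAGE_NOT_PRESENT  (2 entries read)

Access #0 fault: NONE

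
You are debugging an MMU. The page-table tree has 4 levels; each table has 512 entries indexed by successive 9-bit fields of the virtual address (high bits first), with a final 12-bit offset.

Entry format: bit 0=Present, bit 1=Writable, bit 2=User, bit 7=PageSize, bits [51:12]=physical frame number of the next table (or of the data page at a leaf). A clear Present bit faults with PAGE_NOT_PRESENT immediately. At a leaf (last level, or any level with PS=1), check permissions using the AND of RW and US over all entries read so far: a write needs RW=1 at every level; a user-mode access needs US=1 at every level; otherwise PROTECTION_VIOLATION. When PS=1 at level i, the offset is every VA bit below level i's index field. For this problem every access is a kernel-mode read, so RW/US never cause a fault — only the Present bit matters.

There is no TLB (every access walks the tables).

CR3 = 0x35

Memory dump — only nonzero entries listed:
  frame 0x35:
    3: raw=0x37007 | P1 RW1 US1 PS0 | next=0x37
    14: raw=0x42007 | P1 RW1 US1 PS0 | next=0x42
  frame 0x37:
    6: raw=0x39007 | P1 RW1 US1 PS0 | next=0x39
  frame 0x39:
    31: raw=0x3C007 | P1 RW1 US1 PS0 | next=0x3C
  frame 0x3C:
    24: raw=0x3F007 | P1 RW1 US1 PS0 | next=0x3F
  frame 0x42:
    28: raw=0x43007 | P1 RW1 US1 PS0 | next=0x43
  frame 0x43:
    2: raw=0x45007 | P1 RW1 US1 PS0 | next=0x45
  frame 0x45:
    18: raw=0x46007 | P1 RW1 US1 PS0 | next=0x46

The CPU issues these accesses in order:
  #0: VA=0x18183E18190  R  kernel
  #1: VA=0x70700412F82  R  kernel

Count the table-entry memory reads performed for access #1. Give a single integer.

Trace:
#0 VA=0x18183E18190 (r,kernel):
  lvl0: tbl 0x35, slot 3 ⇒ 0x37007 (P1/RW1/US1/PS0)
  lvl1: tbl 0x37, slot 6 ⇒ 0x39007 (P1/RW1/US1/PS0)
  lvl2: tbl 0x39, slot 31 ⇒ 0x3C007 (P1/RW1/US1/PS0)
  lvl3: tbl 0x3C, slot 24 ⇒ 0x3F007 (P1/RW1/US1/PS0)
  → PA=0x3F190  (4 entries read)
#1 VA=0x70700412F82 (r,kernel):
  lvl0: tbl 0x35, slot 14 ⇒ 0x42007 (P1/RW1/US1/PS0)
  lvl1: tbl 0x42, slot 28 ⇒ 0x43007 (P1/RW1/US1/PS0)
  lvl2: tbl 0x43, slot 2 ⇒ 0x45007 (P1/RW1/US1/PS0)
  lvl3: tbl 0x45, slot 18 ⇒ 0x46007 (P1/RW1/US1/PS0)
  → PA=0x46F82  (4 entries read)

Entries read for #1: 4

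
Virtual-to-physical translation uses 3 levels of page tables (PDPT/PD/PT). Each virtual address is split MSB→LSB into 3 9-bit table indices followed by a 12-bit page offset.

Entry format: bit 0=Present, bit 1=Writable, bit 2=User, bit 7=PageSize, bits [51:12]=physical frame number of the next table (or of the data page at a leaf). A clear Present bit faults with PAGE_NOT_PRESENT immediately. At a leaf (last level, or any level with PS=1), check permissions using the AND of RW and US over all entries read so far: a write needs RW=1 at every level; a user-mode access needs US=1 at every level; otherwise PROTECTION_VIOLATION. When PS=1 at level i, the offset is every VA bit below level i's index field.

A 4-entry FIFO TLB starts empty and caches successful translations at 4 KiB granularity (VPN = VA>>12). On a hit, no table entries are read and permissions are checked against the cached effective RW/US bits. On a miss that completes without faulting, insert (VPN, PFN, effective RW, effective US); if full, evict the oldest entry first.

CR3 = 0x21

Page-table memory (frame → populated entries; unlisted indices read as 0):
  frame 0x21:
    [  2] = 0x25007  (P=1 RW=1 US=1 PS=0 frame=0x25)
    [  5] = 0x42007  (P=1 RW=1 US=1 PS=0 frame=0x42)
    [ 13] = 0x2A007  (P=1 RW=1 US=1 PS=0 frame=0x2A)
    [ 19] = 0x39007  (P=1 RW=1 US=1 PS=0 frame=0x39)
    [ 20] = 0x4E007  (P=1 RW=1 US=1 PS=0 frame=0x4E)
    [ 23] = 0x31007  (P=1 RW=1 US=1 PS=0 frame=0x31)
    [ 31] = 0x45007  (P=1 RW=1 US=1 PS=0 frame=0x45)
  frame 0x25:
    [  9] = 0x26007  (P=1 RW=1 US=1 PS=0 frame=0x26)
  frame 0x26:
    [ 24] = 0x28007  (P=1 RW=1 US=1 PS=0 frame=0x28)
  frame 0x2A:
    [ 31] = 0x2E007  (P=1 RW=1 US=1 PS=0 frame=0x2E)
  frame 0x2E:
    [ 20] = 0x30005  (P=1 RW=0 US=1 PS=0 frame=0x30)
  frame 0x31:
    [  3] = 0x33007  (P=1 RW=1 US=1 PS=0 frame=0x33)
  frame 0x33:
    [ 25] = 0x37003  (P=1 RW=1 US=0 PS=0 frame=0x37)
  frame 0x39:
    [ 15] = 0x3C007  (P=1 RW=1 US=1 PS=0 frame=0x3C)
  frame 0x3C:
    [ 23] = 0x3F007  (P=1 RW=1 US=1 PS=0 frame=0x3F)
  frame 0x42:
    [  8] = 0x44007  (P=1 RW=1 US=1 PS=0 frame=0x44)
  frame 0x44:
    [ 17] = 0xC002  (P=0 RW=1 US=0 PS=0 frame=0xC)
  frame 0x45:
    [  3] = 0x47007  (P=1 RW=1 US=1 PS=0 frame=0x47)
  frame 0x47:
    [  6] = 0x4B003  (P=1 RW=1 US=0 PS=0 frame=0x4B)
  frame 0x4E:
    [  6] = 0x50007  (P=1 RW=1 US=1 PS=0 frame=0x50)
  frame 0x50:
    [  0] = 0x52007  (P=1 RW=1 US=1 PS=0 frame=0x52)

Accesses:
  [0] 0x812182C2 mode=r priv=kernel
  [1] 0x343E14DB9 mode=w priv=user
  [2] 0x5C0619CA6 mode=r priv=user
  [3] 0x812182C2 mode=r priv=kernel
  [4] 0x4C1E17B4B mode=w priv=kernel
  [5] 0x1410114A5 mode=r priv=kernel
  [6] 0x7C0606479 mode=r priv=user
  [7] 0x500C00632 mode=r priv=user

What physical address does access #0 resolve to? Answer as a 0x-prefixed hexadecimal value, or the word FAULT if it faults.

Per-access translation:
#0 VA=0x812182C2 (r,kernel):
  [0] read 0x21 idx=2: raw=0x25007 flags P=1 W=1 U=1 S=0
  [1] read 0x25 idx=9: raw=0x26007 flags P=1 W=1 U=1 S=0
  [2] read 0x26 idx=24: raw=0x28007 flags P=1 W=1 U=1 S=0
  ⇒ phys 0x282C2  [3 reads]
#1 VA=0x343E14DB9 (w,user):
  [0] read 0x21 idx=13: raw=0x2A007 flags P=1 W=1 U=1 S=0
  [1] read 0x2A idx=31: raw=0x2E007 flags P=1 W=1 U=1 S=0
  [2] read 0x2E idx=20: raw=0x30005 flags P=1 W=0 U=1 S=0
  ⇒ fault: PROTECTION_VIOLATION  — 3 lookups
#2 VA=0x5C0619CA6 (r,user):
  [0] read 0x21 idx=23: raw=0x31007 flags P=1 W=1 U=1 S=0
  [1] read 0x31 idx=3: raw=0x33007 flags P=1 W=1 U=1 S=0
  [2] read 0x33 idx=25: raw=0x37003 flags P=1 W=1 U=0 S=0
  ⇒ fault: PROTECTION_VIOLATION  — 3 lookups
#3 VA=0x812182C2 (r,kernel):
  TLB hit vpn=0x81218 → PA=0x282C2
#4 VA=0x4C1E17B4B (w,kernel):
  [0] read 0x21 idx=19: raw=0x39007 flags P=1 W=1 U=1 S=0
  [1] read 0x39 idx=15: raw=0x3C007 flags P=1 W=1 U=1 S=0
  [2] read 0x3C idx=23: raw=0x3F007 flags P=1 W=1 U=1 S=0
  ⇒ phys 0x3FB4B  [3 reads]
#5 VA=0x1410114A5 (r,kernel):
  [0] read 0x21 idx=5: raw=0x42007 flags P=1 W=1 U=1 S=0
  [1] read 0x42 idx=8: raw=0x44007 flags P=1 W=1 U=1 S=0
  [2] read 0x44 idx=17: raw=0xC002 flags P=0 W=1 U=0 S=0
  ⇒ fault: PAGE_NOT_PRESENT  — 3 lookups
#6 VA=0x7C0606479 (r,user):
  [0] read 0x21 idx=31: raw=0x45007 flags P=1 W=1 U=1 S=0
  [1] read 0x45 idx=3: raw=0x47007 flags P=1 W=1 U=1 S=0
  [2] read 0x47 idx=6: raw=0x4B003 flags P=1 W=1 U=0 S=0
  ⇒ fault: PROTECTION_VIOLATION  — 3 lookups
#7 VA=0x500C00632 (r,user):
  [0] read 0x21 idx=20: raw=0x4E007 flags P=1 W=1 U=1 S=0
  [1] read 0x4E idx=6: raw=0x50007 flags P=1 W=1 U=1 S=0
  [2] read 0x50 idx=0: raw=0x52007 flags P=1 W=1 U=1 S=0
  ⇒ phys 0x52632  [3 reads]

Access #0 PA: 0x282C2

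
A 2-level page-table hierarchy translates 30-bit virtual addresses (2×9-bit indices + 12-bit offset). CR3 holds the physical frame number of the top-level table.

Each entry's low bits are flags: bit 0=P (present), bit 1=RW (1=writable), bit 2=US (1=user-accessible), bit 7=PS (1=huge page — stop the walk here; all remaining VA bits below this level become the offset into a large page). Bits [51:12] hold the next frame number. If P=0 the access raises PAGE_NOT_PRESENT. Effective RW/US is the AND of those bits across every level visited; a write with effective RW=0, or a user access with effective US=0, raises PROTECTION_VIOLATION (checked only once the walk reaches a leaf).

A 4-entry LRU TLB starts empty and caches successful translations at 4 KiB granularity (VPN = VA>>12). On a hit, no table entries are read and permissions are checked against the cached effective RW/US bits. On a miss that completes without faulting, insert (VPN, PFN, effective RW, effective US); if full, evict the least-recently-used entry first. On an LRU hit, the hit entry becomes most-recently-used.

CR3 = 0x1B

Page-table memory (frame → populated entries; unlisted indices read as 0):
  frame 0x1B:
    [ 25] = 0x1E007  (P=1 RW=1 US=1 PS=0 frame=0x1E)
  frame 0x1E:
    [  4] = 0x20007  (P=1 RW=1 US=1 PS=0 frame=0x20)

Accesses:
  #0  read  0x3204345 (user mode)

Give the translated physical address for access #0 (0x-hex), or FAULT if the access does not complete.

Walk each access:
#0 VA=0x3204345 (r,user):
  L0: frame=0x1B idx=25 entry=0x1E007 [P=1 RW=1 US=1 PS=0]
  L1: frame=0x1E idx=4 entry=0x20007 [P=1 RW=1 US=1 PS=0]
  ✓ 0x20345  — 2 lookups

Access #0 PA: 0x20345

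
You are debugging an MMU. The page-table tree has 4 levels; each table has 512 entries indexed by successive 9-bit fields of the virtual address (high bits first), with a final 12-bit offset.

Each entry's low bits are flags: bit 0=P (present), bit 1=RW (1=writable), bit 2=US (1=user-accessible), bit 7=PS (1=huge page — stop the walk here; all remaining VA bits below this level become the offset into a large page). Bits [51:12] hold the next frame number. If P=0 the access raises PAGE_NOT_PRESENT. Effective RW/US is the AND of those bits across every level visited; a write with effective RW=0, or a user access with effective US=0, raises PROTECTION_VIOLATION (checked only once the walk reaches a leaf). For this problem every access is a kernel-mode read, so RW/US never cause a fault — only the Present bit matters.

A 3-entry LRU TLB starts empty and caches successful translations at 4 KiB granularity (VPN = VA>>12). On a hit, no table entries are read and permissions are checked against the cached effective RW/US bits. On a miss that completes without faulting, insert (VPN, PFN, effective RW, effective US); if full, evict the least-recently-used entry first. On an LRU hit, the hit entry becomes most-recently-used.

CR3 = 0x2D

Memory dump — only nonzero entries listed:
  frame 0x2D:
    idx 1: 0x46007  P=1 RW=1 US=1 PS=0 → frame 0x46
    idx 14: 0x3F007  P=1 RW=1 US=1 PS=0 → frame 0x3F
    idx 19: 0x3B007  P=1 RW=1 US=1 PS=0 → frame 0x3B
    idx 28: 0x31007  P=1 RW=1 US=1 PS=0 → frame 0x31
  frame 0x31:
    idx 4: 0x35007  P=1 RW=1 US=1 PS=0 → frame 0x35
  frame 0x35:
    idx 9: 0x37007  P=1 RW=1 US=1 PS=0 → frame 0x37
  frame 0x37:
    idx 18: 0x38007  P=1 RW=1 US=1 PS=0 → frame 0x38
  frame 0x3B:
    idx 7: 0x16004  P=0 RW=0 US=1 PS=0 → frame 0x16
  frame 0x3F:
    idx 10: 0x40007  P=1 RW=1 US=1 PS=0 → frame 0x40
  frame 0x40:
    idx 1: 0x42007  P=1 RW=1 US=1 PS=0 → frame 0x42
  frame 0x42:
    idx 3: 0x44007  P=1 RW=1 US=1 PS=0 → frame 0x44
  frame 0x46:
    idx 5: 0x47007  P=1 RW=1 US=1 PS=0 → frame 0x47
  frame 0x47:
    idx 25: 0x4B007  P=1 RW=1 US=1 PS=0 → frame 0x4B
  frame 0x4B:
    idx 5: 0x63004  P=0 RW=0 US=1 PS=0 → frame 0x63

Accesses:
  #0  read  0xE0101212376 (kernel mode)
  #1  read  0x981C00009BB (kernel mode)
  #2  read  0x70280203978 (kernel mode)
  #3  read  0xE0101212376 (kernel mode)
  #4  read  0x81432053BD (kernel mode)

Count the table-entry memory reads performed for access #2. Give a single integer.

Per-access translation:
#0 VA=0xE0101212376 (r,kernel):
  [0] read 0x2D idx=28: raw=0x31007 flags P=1 W=1 U=1 S=0
  [1] read 0x31 idx=4: raw=0x35007 flags P=1 W=1 U=1 S=0
  [2] read 0x35 idx=9: raw=0x37007 flags P=1 W=1 U=1 S=0
  [3] read 0x37 idx=18: raw=0x38007 flags P=1 W=1 U=1 S=0
  ⇒ phys 0x38376  [4 reads]
#1 VA=0x981C00009BB (r,kernel):
  [0] read 0x2D idx=19: raw=0x3B007 flags P=1 W=1 U=1 S=0
  [1] read 0x3B idx=7: raw=0x16004 flags P=0 W=0 U=1 S=0
  ✗ PAGE_NOT_PRESENT  [2 reads]
#2 VA=0x70280203978 (r,kernel):
  [0] read 0x2D idx=14: raw=0x3F007 flags P=1 W=1 U=1 S=0
  [1] read 0x3F idx=10: raw=0x40007 flags P=1 W=1 U=1 S=0
  [2] read 0x40 idx=1: raw=0x42007 flags P=1 W=1 U=1 S=0
  [3] read 0x42 idx=3: raw=0x44007 flags P=1 W=1 U=1 S=0
  ⇒ phys 0x44978  [4 reads]
#3 VA=0xE0101212376 (r,kernel):
  TLB hit vpn=0xE0101212 → PA=0x38376
#4 VA=0x81432053BD (r,kernel):
  [0] read 0x2D idx=1: raw=0x46007 flags P=1 W=1 U=1 S=0
  [1] read 0x46 idx=5: raw=0x47007 flags P=1 W=1 U=1 S=0
  [2] read 0x47 idx=25: raw=0x4B007 flags P=1 W=1 U=1 S=0
  [3] read 0x4B idx=5: raw=0x63004 flags P=0 W=0 U=1 S=0
  ✗ PAGE_NOT_PRESENT  [4 reads]

Entries read for #2: 4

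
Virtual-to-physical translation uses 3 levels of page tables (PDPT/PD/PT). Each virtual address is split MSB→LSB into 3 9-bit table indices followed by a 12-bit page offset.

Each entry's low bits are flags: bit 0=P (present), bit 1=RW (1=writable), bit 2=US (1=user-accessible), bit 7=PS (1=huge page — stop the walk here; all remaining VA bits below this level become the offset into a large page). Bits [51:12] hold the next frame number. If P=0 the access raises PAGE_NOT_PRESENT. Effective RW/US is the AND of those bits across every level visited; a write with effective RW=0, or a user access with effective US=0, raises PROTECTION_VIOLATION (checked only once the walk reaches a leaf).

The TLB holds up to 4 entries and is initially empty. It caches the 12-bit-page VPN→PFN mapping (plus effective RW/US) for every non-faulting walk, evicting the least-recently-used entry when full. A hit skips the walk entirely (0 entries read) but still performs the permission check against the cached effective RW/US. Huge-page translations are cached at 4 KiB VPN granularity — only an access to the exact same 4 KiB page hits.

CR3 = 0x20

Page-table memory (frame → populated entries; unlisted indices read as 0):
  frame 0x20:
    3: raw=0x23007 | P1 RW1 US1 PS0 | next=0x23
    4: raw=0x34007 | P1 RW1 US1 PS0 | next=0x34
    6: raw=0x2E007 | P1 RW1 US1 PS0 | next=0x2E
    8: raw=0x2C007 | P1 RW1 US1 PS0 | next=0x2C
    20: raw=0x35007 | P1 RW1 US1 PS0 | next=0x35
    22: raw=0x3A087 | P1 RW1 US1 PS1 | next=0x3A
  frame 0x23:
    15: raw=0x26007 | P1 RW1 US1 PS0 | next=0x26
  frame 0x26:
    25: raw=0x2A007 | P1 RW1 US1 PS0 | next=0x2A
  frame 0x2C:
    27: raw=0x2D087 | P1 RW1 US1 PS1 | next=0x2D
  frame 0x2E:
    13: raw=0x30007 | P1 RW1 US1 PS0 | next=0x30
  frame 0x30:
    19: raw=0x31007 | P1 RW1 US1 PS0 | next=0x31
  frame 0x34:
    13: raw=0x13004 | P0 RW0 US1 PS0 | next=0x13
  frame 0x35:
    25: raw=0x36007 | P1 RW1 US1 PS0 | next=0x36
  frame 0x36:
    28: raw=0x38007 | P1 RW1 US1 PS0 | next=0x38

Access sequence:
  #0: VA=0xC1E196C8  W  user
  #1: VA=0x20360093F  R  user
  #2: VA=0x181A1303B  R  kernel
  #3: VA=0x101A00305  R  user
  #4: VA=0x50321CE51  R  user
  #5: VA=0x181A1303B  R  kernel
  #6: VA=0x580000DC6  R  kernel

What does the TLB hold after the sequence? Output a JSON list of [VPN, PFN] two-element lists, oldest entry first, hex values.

Per-access translation:
#0 VA=0xC1E196C8 (w,user):
  L0 @0x20[3] → 0x23007  P=1,RW=1,US=1,PS=0
  L1 @0x23[15] → 0x26007  P=1,RW=1,US=1,PS=0
  L2 @0x26[25] → 0x2A007  P=1,RW=1,US=1,PS=0
  ⇒ phys 0x2A6C8  [3 reads]
#1 VA=0x20360093F (r,user):
  L0 @0x20[8] → 0x2C007  P=1,RW=1,US=1,PS=0
  L1 @0x2C[27] → 0x2D087  P=1,RW=1,US=1,PS=1
  ⇒ phys 0x2D93F (huge @L1)  [2 reads]
#2 VA=0x181A1303B (r,kernel):
  L0 @0x20[6] → 0x2E007  P=1,RW=1,US=1,PS=0
  L1 @0x2E[13] → 0x30007  P=1,RW=1,US=1,PS=0
  L2 @0x30[19] → 0x31007  P=1,RW=1,US=1,PS=0
  ⇒ phys 0x3103B  [3 reads]
#3 VA=0x101A00305 (r,user):
  L0 @0x20[4] → 0x34007  P=1,RW=1,US=1,PS=0
  L1 @0x34[13] → 0x13004  P=0,RW=0,US=1,PS=0
  ⇒ fault: PAGE_NOT_PRESENT  — 2 lookups
#4 VA=0x50321CE51 (r,user):
  L0 @0x20[20] → 0x35007  P=1,RW=1,US=1,PS=0
  L1 @0x35[25] → 0x36007  P=1,RW=1,US=1,PS=0
  L2 @0x36[28] → 0x38007  P=1,RW=1,US=1,PS=0
  ⇒ phys 0x38E51  [3 reads]
#5 VA=0x181A1303B (r,kernel):
  TLB hit vpn=0x181A13 → PA=0x3103B
#6 VA=0x580000DC6 (r,kernel):
  L0 @0x20[22] → 0x3A087  P=1,RW=1,US=1,PS=1
  ⇒ phys 0x3ADC6 (huge @L0)  [1 reads]

TLB: [["0x203600", "0x2D"], ["0x50321C", "0x38"], ["0x181A13", "0x31"], ["0x580000", "0x3A"]]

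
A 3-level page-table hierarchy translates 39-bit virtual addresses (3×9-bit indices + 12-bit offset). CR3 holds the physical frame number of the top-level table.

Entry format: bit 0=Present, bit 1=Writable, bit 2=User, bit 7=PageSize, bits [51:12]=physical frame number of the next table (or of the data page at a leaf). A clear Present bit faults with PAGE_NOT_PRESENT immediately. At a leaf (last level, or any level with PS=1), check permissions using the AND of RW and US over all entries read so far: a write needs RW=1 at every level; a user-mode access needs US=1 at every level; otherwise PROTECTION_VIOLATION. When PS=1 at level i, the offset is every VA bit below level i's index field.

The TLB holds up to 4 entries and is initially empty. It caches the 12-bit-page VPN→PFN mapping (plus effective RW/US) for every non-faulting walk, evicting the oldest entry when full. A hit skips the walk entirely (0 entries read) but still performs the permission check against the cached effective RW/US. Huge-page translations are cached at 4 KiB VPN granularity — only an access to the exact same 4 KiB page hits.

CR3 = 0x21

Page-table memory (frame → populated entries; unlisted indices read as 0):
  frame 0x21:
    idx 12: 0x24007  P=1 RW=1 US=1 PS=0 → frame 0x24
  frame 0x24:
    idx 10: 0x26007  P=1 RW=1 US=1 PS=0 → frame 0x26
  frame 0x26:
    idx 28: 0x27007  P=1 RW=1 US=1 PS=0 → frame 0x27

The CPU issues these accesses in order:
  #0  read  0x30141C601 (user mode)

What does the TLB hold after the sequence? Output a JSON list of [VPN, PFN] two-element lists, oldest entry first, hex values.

Trace:
#0 VA=0x30141C601 (r,user):
  lvl0: tbl 0x21, slot 12 ⇒ 0x24007 (P1/RW1/US1/PS0)
  lvl1: tbl 0x24, slot 10 ⇒ 0x26007 (P1/RW1/US1/PS0)
  lvl2: tbl 0x26, slot 28 ⇒ 0x27007 (P1/RW1/US1/PS0)
  → PA=0x27601  (3 entries read)

TLB: [["0x30141C", "0x27"]]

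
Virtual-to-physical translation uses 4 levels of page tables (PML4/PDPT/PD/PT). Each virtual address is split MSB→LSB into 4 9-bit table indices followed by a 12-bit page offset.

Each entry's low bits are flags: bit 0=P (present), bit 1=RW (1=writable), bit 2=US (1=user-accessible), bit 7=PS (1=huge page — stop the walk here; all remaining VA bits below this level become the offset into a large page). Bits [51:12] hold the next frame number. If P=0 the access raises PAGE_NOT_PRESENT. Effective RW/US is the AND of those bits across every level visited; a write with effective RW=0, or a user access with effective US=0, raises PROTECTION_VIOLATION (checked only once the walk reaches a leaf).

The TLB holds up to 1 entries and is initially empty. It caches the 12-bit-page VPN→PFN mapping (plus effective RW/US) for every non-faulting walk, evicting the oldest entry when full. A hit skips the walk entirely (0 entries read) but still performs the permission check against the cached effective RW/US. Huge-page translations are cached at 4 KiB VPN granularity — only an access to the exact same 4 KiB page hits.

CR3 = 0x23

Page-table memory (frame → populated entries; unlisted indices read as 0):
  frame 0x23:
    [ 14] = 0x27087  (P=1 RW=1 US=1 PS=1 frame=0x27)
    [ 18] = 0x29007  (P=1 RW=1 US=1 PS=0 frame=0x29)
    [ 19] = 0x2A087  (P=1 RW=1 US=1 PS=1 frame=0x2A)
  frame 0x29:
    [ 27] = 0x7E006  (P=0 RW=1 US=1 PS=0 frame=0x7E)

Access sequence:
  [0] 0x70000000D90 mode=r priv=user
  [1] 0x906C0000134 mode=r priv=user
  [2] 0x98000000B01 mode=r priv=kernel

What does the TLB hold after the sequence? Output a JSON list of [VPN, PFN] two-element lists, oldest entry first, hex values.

Walk each access:
#0 VA=0x70000000D90 (r,user):
  [0] read 0x23 idx=14: raw=0x27087 flags P=1 W=1 U=1 S=1
  → PA=0x27D90 (huge @L0)  (1 entries read)
#1 VA=0x906C0000134 (r,user):
  [0] read 0x23 idx=18: raw=0x29007 flags P=1 W=1 U=1 S=0
  [1] read 0x29 idx=27: raw=0x7E006 flags P=0 W=1 U=1 S=0
  ⇒ fault: PAGE_NOT_PRESENT  — 2 lookups
#2 VA=0x98000000B01 (r,kernel):
  [0] read 0x23 idx=19: raw=0x2A087 flags P=1 W=1 U=1 S=1
  → PA=0x2AB01 (huge @L0)  (1 entries read)

TLB: [["0x98000000", "0x2A"]]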